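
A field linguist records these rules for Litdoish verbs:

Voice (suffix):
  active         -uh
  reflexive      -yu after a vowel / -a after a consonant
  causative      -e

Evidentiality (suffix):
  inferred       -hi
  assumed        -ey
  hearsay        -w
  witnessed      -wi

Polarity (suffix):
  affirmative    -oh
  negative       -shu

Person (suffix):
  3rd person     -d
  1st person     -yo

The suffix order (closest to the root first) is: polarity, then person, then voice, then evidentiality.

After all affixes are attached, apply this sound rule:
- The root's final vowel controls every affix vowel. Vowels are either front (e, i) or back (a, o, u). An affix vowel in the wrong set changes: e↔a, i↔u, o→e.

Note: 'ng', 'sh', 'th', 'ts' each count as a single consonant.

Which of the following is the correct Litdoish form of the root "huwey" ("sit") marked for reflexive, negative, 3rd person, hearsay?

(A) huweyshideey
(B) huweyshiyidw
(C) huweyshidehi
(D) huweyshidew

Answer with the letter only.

D

Attach polarity negative -shu → huweyshu.
Attach person 3rd person -d → huweyshud.
Attach voice reflexive -a (after consonant 'd') → huweyshuda.
Attach evidentiality hearsay -w → huweyshudaw.
Apply vowel harmony: huweyshudaw → huweyshidew.
So the correct form is huweyshidew, option (D).
(A) huweyshideey is wrong: it uses assumed instead of hearsay for evidentiality.
(B) huweyshiyidw is wrong: it has the affixes in the wrong order.
(C) huweyshidehi is wrong: it uses inferred instead of hearsay for evidentiality.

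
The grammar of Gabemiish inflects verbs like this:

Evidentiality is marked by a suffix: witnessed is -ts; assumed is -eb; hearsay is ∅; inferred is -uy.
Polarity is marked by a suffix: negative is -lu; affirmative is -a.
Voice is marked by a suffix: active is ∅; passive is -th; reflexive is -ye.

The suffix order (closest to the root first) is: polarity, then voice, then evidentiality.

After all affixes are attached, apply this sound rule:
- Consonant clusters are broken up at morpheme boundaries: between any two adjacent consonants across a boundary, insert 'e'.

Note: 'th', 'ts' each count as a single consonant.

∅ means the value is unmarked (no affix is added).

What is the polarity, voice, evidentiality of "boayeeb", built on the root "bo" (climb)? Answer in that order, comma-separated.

Segment: bo-a-ye-eb.
polarity: -a → affirmative.
voice: -ye → reflexive.
evidentiality: -eb → assumed.

affirmative, reflexive, assumed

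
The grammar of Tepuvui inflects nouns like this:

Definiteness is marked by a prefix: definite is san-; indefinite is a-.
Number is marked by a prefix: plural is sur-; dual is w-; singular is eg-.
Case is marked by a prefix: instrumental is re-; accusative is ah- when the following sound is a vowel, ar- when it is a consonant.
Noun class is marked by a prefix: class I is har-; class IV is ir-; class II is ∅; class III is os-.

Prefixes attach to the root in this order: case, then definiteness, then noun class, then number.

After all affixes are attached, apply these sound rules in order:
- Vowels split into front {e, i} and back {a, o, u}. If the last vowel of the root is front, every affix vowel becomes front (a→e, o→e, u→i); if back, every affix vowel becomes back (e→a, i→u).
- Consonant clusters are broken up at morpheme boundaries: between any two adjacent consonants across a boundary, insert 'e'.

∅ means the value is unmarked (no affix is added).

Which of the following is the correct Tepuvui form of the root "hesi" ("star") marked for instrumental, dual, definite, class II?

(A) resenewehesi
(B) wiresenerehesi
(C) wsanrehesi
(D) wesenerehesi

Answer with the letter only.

Attach case instrumental re- → rehesi.
Attach definiteness definite san- → sanrehesi.
noun class = class II: zero marking, form stays sanrehesi.
Attach number dual w- → wsanrehesi.
Apply vowel harmony: wsanrehesi → wsenrehesi.
Apply epenthesis: wsenrehesi → wesenerehesi.
So the correct form is wesenerehesi, option (D).
(C) wsanrehesi is wrong: it fails to apply the sound rule(s).
(B) wiresenerehesi is wrong: it uses class IV instead of class II for noun class.
(A) resenewehesi is wrong: it has the affixes in the wrong order.

D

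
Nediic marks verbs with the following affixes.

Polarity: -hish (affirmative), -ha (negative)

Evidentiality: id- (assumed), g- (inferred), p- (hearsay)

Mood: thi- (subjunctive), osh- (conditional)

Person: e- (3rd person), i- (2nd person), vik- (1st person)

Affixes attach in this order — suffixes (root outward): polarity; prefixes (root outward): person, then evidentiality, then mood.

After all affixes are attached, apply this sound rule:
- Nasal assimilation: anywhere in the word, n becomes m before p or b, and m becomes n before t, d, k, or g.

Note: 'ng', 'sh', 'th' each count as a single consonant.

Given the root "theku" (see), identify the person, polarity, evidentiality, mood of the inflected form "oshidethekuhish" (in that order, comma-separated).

3rd person, affirmative, assumed, conditional

Segment: osh-id-e-theku-hish.
person: e- → 3rd person.
polarity: -hish → affirmative.
evidentiality: id- → assumed.
mood: osh- → conditional.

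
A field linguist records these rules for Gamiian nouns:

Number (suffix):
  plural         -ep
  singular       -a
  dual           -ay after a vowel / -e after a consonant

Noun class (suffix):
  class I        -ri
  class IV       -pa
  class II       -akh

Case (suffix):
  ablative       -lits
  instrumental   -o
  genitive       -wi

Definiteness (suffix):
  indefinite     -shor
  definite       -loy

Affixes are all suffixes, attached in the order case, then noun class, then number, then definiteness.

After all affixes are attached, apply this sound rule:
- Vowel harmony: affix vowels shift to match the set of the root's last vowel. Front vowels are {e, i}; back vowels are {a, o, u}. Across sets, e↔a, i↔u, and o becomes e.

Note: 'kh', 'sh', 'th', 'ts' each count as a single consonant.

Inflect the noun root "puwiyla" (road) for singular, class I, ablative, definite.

Attach case ablative -lits → puwiylalits.
Attach noun class class I -ri → puwiylalitsri.
Attach number singular -a → puwiylalitsria.
Attach definiteness definite -loy → puwiylalitsrialoy.
Apply vowel harmony: puwiylalitsrialoy → puwiylalutsrualoy.

puwiylalutsrualoy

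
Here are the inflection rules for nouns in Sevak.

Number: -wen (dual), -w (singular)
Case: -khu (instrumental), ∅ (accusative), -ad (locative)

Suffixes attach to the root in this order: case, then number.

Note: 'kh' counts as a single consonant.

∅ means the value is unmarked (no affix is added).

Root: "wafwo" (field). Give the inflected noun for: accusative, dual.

case = accusative: zero marking, form stays wafwo.
Attach number dual -wen → wafwowen.

wafwowen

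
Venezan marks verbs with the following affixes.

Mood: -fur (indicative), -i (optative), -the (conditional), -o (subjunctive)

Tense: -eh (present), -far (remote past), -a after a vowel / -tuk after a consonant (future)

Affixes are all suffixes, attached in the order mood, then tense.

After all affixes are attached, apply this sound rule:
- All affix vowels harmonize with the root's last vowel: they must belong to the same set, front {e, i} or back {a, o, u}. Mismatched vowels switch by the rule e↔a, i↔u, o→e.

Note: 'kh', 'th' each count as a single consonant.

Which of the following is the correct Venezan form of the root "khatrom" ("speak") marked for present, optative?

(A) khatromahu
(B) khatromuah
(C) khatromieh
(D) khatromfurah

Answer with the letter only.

Attach mood optative -i → khatromi.
Attach tense present -eh → khatromieh.
Apply vowel harmony: khatromieh → khatromuah.
So the correct form is khatromuah, option (B).
(D) khatromfurah is wrong: it uses indicative instead of optative for mood.
(A) khatromahu is wrong: it has the affixes in the wrong order.
(C) khatromieh is wrong: it fails to apply the sound rule(s).

B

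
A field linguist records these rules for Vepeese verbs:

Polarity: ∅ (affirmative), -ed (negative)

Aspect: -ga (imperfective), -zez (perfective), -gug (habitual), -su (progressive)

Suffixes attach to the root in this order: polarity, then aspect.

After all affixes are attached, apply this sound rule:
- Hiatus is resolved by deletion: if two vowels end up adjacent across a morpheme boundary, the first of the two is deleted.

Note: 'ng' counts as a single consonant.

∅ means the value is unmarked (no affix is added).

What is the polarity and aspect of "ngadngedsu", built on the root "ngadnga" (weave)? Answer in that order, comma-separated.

Segment: ngadnga-ed-su.
polarity: -ed → negative.
aspect: -su → progressive.

negative, progressive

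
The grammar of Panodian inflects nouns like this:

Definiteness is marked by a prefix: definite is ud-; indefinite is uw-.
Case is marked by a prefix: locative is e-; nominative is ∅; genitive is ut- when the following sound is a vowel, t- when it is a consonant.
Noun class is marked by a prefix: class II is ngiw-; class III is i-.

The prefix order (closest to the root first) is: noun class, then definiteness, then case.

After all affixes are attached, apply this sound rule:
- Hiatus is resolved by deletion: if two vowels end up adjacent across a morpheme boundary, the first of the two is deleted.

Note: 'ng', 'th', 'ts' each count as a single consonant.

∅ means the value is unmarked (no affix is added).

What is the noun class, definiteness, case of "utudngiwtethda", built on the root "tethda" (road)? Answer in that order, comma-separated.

Segment: ut-ud-ngiw-tethda.
noun class: ngiw- → class II.
definiteness: ud- → definite.
case: ut/t- → genitive.

class II, definite, genitive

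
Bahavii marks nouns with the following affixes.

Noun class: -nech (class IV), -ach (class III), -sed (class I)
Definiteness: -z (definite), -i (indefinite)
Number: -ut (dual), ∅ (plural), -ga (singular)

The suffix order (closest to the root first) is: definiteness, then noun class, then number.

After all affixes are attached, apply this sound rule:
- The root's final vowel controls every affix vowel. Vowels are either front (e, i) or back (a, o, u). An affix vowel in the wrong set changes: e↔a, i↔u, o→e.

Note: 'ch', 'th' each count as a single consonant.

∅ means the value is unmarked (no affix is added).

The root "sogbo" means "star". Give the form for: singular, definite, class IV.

Attach definiteness definite -z → sogboz.
Attach noun class class IV -nech → sogboznech.
Attach number singular -ga → sogboznechga.
Apply vowel harmony: sogboznechga → sogboznachga.

sogboznachga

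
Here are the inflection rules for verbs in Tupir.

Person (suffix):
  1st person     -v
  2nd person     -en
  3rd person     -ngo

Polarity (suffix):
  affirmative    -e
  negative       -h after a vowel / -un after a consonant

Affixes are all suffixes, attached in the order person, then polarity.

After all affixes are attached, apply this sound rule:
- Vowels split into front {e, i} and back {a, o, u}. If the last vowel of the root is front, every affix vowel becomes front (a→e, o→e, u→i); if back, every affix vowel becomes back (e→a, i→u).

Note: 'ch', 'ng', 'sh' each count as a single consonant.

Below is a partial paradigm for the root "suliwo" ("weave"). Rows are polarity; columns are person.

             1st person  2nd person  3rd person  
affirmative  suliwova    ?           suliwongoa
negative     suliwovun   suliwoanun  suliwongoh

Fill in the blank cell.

Attach person 2nd person -en → suliwoen.
Attach polarity affirmative -e → suliwoene.
Apply vowel harmony: suliwoene → suliwoana.

suliwoana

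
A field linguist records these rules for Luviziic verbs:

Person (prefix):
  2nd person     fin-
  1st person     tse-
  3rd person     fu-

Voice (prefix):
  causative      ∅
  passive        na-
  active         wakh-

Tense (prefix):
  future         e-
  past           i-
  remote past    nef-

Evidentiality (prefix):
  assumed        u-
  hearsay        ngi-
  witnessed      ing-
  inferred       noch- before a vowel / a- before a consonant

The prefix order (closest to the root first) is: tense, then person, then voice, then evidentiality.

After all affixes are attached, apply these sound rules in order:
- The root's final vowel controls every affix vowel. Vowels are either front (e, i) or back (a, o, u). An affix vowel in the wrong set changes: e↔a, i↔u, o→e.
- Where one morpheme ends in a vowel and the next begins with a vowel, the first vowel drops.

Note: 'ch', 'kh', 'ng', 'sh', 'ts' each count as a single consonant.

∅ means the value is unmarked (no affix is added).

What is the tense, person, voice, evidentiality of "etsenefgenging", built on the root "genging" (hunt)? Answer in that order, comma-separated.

Segment: a-tse-nef-genging.
tense: nef- → remote past.
person: tse- → 1st person.
voice: ∅ → causative.
evidentiality: noch/a- → inferred.

remote past, 1st person, causative, inferred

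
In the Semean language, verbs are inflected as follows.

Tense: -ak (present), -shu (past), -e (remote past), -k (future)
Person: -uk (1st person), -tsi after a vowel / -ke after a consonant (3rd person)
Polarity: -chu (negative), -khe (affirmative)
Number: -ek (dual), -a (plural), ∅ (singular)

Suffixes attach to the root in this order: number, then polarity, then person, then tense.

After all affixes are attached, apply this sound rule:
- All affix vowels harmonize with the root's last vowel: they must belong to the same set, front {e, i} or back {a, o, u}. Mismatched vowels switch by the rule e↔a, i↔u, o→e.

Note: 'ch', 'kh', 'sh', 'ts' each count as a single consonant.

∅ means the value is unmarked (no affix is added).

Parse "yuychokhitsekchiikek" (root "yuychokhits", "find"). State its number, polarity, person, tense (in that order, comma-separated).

Segment: yuychokhits-ek-chu-uk-ak.
number: -ek → dual.
polarity: -chu → negative.
person: -uk → 1st person.
tense: -ak → present.

dual, negative, 1st person, present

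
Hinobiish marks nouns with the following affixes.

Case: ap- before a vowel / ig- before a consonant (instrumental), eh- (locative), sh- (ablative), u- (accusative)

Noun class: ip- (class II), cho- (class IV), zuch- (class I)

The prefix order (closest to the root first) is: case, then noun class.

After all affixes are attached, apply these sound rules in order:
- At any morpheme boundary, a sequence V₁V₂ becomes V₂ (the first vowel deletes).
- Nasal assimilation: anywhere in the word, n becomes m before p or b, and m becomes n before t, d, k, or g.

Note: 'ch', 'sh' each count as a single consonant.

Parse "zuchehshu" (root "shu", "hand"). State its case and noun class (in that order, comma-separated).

Segment: zuch-eh-shu.
case: eh- → locative.
noun class: zuch- → class I.

locative, class I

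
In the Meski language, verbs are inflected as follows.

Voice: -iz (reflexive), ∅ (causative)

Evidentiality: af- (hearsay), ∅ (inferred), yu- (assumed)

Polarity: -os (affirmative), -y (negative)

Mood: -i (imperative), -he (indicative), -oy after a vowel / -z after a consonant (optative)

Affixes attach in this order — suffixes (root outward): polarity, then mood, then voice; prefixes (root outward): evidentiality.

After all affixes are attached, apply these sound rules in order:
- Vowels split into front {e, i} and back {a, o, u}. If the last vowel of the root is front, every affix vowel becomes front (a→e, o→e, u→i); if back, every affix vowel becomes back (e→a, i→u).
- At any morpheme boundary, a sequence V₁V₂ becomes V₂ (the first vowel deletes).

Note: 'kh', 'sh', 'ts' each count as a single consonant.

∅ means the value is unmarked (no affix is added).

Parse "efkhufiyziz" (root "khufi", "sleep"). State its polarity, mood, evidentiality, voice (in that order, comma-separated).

Segment: af-khufi-y-z-iz.
polarity: -y → negative.
mood: -oy/z → optative.
evidentiality: af- → hearsay.
voice: -iz → reflexive.

negative, optative, hearsay, reflexive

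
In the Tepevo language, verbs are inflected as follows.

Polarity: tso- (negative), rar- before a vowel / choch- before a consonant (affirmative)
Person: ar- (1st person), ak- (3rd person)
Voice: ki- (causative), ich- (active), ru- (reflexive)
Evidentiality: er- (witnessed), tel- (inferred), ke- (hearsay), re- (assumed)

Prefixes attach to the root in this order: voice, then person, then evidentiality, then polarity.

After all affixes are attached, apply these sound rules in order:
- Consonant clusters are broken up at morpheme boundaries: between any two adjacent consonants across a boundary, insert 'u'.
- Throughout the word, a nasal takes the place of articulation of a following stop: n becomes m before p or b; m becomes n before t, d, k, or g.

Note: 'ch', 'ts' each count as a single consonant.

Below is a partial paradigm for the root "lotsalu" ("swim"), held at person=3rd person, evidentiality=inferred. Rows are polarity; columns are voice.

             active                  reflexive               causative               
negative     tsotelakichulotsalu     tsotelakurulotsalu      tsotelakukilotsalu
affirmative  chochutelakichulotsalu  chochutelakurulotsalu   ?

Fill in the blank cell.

Attach voice causative ki- → kilotsalu.
Attach person 3rd person ak- → akkilotsalu.
Attach evidentiality inferred tel- → telakkilotsalu.
Attach polarity affirmative choch- (before consonant 't') → chochtelakkilotsalu.
Apply epenthesis: chochtelakkilotsalu → chochutelakukilotsalu.
Nasal assimilation: no change.

chochutelakukilotsalu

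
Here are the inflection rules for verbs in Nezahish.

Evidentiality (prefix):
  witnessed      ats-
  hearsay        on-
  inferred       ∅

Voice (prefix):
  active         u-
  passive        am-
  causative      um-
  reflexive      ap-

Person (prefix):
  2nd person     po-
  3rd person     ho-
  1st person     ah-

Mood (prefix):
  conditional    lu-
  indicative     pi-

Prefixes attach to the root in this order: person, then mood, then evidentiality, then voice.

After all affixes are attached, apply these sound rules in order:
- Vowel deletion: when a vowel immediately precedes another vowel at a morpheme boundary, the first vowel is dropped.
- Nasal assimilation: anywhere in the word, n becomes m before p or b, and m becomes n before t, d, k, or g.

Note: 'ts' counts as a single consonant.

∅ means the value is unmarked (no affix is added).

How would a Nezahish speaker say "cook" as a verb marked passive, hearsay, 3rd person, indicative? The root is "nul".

amompihonul

Attach person 3rd person ho- → honul.
Attach mood indicative pi- → pihonul.
Attach evidentiality hearsay on- → onpihonul.
Attach voice passive am- → amonpihonul.
Vowel deletion: no change.
Apply nasal assimilation: amonpihonul → amompihonul.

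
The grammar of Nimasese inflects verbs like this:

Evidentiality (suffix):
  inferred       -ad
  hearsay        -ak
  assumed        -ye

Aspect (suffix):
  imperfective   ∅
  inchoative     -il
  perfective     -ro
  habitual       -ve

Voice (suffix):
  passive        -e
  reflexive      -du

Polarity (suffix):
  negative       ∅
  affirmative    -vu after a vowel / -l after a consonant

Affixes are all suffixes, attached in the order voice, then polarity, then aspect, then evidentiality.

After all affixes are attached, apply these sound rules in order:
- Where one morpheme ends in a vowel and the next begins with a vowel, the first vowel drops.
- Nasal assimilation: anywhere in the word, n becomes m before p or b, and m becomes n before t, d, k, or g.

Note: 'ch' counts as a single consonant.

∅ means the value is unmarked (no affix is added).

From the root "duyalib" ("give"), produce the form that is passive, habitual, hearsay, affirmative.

Attach voice passive -e → duyalibe.
Attach polarity affirmative -vu (after vowel 'e') → duyalibevu.
Attach aspect habitual -ve → duyalibevuve.
Attach evidentiality hearsay -ak → duyalibevuveak.
Apply vowel deletion: duyalibevuveak → duyalibevuvak.
Nasal assimilation: no change.

duyalibevuvak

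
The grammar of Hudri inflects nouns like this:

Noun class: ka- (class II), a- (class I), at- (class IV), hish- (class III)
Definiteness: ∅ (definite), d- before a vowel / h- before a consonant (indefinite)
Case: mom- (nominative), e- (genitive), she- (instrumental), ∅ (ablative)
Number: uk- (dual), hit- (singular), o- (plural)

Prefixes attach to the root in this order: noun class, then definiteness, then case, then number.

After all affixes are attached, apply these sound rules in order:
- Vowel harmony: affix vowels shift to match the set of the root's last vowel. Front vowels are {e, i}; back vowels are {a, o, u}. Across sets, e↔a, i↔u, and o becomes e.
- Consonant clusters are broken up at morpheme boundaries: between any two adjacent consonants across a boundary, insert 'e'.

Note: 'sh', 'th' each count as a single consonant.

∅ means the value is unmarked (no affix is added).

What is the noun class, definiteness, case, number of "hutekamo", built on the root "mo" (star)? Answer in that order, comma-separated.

class II, definite, ablative, singular

Segment: hit-ka-mo.
noun class: ka- → class II.
definiteness: ∅ → definite.
case: ∅ → ablative.
number: hit- → singular.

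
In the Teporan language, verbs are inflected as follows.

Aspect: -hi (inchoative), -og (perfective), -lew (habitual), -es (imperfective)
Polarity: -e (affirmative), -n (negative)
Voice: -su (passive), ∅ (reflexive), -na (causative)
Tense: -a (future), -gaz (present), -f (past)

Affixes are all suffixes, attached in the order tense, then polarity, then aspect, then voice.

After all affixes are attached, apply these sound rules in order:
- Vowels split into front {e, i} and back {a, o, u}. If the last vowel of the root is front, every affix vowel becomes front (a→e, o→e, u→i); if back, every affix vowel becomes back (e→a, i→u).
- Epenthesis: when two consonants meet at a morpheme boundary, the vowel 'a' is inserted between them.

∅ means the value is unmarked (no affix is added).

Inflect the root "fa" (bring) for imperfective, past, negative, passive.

Attach tense past -f → faf.
Attach polarity negative -n → fafn.
Attach aspect imperfective -es → fafnes.
Attach voice passive -su → fafnessu.
Apply vowel harmony: fafnessu → fafnassu.
Apply epenthesis: fafnassu → fafanasasu.

fafanasasu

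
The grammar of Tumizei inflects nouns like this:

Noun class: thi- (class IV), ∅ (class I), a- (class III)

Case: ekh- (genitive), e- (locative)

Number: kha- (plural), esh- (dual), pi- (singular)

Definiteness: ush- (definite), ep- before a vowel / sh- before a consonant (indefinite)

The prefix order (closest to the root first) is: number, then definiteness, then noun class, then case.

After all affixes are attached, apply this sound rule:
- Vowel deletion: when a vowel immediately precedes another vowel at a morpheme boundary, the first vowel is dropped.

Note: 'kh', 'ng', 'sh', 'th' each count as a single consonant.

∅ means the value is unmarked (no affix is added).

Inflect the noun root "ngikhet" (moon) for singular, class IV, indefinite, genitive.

Attach number singular pi- → pingikhet.
Attach definiteness indefinite sh- (before consonant 'p') → shpingikhet.
Attach noun class class IV thi- → thishpingikhet.
Attach case genitive ekh- → ekhthishpingikhet.
Vowel deletion: no change.

ekhthishpingikhet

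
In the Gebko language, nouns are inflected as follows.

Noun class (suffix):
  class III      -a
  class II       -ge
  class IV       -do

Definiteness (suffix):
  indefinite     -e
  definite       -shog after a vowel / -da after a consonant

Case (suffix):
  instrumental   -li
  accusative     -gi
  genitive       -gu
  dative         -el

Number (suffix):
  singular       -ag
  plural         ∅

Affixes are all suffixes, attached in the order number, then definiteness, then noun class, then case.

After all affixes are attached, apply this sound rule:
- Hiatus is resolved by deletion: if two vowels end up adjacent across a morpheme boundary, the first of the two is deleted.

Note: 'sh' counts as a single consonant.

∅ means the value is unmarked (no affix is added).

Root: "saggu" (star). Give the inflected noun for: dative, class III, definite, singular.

saggagdel

Attach number singular -ag → sagguag.
Attach definiteness definite -da (after consonant 'g') → sagguagda.
Attach noun class class III -a → sagguagdaa.
Attach case dative -el → sagguagdaael.
Apply vowel deletion: sagguagdaael → saggagdel.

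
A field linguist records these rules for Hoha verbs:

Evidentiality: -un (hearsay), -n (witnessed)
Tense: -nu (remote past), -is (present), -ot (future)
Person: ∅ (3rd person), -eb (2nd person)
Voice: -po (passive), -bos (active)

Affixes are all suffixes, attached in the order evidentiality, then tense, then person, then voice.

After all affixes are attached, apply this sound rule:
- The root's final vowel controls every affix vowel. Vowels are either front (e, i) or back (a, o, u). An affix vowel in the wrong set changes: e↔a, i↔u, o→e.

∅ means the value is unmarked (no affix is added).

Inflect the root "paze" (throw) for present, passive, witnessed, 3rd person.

pazenispe

Attach evidentiality witnessed -n → pazen.
Attach tense present -is → pazenis.
person = 3rd person: zero marking, form stays pazenis.
Attach voice passive -po → pazenispo.
Apply vowel harmony: pazenispo → pazenispe.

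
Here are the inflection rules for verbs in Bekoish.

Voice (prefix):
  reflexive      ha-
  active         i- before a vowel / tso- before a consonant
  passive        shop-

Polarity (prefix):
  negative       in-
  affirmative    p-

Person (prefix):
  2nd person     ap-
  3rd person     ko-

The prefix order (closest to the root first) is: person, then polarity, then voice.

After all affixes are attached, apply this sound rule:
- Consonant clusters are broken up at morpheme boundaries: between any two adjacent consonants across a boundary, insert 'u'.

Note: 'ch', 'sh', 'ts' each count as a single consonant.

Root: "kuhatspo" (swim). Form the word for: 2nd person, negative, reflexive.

hainapukuhatspo

Attach person 2nd person ap- → apkuhatspo.
Attach polarity negative in- → inapkuhatspo.
Attach voice reflexive ha- → hainapkuhatspo.
Apply epenthesis: hainapkuhatspo → hainapukuhatspo.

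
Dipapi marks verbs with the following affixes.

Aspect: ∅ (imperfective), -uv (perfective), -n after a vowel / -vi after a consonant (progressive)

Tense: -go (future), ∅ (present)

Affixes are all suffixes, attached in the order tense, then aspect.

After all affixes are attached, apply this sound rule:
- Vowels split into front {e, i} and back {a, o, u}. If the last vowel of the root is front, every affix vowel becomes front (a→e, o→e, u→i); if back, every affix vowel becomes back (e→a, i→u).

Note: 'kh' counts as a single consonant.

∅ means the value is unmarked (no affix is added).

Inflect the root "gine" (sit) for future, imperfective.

ginege

Attach tense future -go → ginego.
aspect = imperfective: zero marking, form stays ginego.
Apply vowel harmony: ginego → ginege.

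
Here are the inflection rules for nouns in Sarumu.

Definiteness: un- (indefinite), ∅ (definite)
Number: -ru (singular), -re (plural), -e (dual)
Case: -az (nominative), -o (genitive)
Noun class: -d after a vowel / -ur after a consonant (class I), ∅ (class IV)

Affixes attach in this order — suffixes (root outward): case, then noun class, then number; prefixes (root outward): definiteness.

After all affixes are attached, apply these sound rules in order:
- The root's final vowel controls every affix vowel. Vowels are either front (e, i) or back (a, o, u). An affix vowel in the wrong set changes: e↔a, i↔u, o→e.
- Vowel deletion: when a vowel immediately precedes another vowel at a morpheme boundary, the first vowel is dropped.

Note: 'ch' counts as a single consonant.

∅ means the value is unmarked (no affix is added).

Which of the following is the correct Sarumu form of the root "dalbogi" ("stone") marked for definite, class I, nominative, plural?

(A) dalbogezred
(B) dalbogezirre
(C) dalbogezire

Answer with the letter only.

B

Attach case nominative -az → dalbogiaz.
Attach noun class class I -ur (after consonant 'z') → dalbogiazur.
Attach number plural -re → dalbogiazurre.
definiteness = definite: zero marking, form stays dalbogiazurre.
Apply vowel harmony: dalbogiazurre → dalbogiezirre.
Apply vowel deletion: dalbogiezirre → dalbogezirre.
So the correct form is dalbogezirre, option (B).
(C) dalbogezire is wrong: it uses dual instead of plural for number.
(A) dalbogezred is wrong: it has the affixes in the wrong order.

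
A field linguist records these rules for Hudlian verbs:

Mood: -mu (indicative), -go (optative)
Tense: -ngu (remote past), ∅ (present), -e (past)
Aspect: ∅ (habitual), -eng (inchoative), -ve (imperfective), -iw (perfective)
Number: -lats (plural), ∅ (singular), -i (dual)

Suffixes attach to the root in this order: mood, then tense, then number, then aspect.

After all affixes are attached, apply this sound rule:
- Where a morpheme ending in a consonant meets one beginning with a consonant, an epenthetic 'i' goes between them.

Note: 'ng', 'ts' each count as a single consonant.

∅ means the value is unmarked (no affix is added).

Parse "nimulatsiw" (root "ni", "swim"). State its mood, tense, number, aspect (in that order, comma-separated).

Segment: ni-mu-lats-iw.
mood: -mu → indicative.
tense: ∅ → present.
number: -lats → plural.
aspect: -iw → perfective.

indicative, present, plural, perfective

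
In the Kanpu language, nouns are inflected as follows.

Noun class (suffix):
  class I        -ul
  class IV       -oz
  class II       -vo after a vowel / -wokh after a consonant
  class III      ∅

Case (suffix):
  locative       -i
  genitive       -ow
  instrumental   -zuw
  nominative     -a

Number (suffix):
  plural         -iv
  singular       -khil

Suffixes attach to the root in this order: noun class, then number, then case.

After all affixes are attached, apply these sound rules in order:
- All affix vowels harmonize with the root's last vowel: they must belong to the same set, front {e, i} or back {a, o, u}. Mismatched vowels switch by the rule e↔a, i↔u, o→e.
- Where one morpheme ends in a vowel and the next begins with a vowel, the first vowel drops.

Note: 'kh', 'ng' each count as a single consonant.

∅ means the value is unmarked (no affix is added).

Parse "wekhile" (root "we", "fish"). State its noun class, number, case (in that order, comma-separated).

class III, singular, nominative

Segment: we-khil-a.
noun class: ∅ → class III.
number: -khil → singular.
case: -a → nominative.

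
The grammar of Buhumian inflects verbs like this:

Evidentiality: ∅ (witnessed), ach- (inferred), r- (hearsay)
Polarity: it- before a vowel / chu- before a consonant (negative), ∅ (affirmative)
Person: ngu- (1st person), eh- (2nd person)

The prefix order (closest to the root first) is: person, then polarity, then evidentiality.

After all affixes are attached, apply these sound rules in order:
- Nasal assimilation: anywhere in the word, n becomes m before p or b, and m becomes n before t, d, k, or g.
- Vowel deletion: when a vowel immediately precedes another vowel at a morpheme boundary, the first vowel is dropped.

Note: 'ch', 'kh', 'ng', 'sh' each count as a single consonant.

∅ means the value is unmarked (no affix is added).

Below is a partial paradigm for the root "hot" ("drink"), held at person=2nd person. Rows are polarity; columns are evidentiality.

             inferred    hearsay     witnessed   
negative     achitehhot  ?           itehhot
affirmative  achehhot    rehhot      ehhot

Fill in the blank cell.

ritehhot

Attach person 2nd person eh- → ehhot.
Attach polarity negative it- (before vowel 'e') → itehhot.
Attach evidentiality hearsay r- → ritehhot.
Nasal assimilation: no change.
Vowel deletion: no change.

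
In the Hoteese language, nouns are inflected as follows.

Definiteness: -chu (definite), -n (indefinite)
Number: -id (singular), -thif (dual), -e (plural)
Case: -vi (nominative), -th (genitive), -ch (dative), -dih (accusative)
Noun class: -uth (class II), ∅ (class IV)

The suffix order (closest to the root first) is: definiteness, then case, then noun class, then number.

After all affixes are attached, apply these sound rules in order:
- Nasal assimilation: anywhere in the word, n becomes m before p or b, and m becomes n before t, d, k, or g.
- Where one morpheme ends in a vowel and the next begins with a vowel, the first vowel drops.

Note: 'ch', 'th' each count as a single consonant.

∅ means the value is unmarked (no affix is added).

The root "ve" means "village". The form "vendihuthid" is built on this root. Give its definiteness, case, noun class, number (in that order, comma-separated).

indefinite, accusative, class II, singular

Segment: ve-n-dih-uth-id.
definiteness: -n → indefinite.
case: -dih → accusative.
noun class: -uth → class II.
number: -id → singular.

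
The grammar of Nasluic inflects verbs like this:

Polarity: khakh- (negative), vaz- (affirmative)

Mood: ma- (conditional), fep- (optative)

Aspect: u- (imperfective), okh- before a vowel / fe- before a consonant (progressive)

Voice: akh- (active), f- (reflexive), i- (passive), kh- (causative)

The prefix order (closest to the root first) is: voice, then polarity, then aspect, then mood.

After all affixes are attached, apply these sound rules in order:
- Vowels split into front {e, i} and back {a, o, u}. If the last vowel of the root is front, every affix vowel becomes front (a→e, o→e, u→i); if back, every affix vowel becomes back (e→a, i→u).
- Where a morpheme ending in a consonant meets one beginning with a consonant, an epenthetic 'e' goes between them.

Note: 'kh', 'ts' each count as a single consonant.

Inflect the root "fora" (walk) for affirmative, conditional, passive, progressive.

Attach voice passive i- → ifora.
Attach polarity affirmative vaz- → vazifora.
Attach aspect progressive fe- (before consonant 'v') → fevazifora.
Attach mood conditional ma- → mafevazifora.
Apply vowel harmony: mafevazifora → mafavazufora.
Epenthesis: no change.

mafavazufora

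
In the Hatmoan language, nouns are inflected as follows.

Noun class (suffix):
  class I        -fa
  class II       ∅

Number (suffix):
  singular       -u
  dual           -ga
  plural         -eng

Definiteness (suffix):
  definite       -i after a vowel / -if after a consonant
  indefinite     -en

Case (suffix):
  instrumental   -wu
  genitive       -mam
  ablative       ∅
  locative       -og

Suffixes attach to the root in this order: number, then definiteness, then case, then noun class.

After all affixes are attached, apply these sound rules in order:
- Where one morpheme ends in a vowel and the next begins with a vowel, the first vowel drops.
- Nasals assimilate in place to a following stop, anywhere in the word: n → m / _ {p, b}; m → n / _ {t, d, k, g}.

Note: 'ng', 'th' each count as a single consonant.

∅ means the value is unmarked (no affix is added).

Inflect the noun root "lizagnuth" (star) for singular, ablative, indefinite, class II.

lizagnuthen

Attach number singular -u → lizagnuthu.
Attach definiteness indefinite -en → lizagnuthuen.
case = ablative: zero marking, form stays lizagnuthuen.
noun class = class II: zero marking, form stays lizagnuthuen.
Apply vowel deletion: lizagnuthuen → lizagnuthen.
Nasal assimilation: no change.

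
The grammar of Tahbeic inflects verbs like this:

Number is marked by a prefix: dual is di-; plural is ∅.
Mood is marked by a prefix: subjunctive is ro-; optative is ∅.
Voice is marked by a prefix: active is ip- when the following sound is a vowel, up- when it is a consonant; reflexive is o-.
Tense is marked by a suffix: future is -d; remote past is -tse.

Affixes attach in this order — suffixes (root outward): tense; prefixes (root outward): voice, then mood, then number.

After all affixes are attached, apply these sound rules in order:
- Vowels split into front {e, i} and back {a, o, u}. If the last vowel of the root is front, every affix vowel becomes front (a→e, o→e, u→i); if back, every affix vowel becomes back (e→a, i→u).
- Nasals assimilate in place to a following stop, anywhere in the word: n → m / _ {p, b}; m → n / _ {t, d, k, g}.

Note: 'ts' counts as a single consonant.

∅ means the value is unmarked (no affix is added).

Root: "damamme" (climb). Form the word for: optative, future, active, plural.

Attach tense future -d → damammed.
Attach voice active up- (before consonant 'd') → updamammed.
mood = optative: zero marking, form stays updamammed.
number = plural: zero marking, form stays updamammed.
Apply vowel harmony: updamammed → ipdamammed.
Nasal assimilation: no change.

ipdamammed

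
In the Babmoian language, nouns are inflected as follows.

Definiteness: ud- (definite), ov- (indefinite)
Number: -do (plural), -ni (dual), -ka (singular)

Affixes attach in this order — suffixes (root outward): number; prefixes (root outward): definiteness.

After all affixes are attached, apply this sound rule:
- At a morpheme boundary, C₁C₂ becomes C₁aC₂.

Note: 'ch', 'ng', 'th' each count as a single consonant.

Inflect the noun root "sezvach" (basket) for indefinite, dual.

Attach number dual -ni → sezvachni.
Attach definiteness indefinite ov- → ovsezvachni.
Apply epenthesis: ovsezvachni → ovasezvachani.

ovasezvachani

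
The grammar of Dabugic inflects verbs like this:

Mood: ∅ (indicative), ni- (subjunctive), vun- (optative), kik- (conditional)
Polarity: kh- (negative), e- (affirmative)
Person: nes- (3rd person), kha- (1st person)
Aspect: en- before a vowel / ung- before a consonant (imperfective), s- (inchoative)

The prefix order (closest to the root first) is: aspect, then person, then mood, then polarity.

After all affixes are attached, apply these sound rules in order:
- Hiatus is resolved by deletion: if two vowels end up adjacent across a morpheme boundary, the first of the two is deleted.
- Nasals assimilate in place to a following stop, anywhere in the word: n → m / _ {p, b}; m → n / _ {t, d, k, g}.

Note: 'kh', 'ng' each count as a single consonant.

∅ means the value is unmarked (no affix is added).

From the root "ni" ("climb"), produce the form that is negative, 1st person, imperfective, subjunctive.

khnikhungni

Attach aspect imperfective ung- (before consonant 'n') → ungni.
Attach person 1st person kha- → khaungni.
Attach mood subjunctive ni- → nikhaungni.
Attach polarity negative kh- → khnikhaungni.
Apply vowel deletion: khnikhaungni → khnikhungni.
Nasal assimilation: no change.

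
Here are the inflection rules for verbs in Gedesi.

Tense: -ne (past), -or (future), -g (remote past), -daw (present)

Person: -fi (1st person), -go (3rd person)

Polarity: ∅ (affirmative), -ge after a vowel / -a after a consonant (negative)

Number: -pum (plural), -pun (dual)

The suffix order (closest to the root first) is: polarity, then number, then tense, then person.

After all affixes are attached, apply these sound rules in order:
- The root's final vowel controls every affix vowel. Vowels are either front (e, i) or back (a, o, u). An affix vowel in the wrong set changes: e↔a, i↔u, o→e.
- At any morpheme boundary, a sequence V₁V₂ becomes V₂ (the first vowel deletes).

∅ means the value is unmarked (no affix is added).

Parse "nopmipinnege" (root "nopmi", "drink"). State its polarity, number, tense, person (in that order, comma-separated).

Segment: nopmi-pun-ne-go.
polarity: ∅ → affirmative.
number: -pun → dual.
tense: -ne → past.
person: -go → 3rd person.

affirmative, dual, past, 3rd person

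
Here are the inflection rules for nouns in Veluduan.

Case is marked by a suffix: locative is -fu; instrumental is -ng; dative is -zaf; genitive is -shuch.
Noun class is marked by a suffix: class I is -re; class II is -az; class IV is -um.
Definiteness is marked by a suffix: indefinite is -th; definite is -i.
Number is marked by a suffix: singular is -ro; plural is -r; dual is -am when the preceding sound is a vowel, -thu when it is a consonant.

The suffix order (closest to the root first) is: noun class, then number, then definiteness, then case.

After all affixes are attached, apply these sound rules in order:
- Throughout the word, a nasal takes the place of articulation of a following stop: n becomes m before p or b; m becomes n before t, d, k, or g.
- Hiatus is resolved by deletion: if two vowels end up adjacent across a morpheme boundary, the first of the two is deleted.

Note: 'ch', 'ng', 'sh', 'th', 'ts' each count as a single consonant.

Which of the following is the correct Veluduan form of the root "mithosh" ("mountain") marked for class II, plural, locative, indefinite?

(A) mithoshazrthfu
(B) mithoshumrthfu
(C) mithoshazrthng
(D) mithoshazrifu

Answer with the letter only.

Attach noun class class II -az → mithoshaz.
Attach number plural -r → mithoshazr.
Attach definiteness indefinite -th → mithoshazrth.
Attach case locative -fu → mithoshazrthfu.
Nasal assimilation: no change.
Vowel deletion: no change.
So the correct form is mithoshazrthfu, option (A).
(B) mithoshumrthfu is wrong: it uses class IV instead of class II for noun class.
(C) mithoshazrthng is wrong: it uses instrumental instead of locative for case.
(D) mithoshazrifu is wrong: it uses definite instead of indefinite for definiteness.

A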